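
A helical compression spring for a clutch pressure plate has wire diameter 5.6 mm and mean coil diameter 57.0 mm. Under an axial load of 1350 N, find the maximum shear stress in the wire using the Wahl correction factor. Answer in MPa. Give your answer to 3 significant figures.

1270 MPa

Spring index C = D/d = 57.0/5.6 = 10.1786
K_W = (4C−1)/(4C−4) + 0.615/C = 39.714/36.714 + 0.0604 = 1.1421
τ₀ = 8FD/(πd³) = 8·1350·57.0/(π·5.6³) = 615600/551.71 = 1115.8 MPa
τ_max = K·τ₀ = 1.1421 × 1115.8 = 1274.4 MPa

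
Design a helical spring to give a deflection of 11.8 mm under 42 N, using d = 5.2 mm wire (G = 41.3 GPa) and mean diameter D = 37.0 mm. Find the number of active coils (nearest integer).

Required rate k = F/δ = 42/11.8 = 3.5593 N/mm
N_a = Gd⁴/(8D³k) = (41.3×10³ × 5.2⁴)/(8 × 37.0³ × 3.5593)
    = 3.0197e+07 / 1.44232e+06 = 20.94 → 21 coils

21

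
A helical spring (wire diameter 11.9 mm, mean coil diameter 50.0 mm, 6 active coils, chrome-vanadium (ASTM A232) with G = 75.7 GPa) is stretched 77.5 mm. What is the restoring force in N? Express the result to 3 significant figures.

k = Gd⁴/(8D³N_a) = (75.7×10³)(11.9⁴)/(8·50.0³·6) = 253.01 N/mm
F = k·δ = 253.01 × 77.5 = 19608 N

19600 N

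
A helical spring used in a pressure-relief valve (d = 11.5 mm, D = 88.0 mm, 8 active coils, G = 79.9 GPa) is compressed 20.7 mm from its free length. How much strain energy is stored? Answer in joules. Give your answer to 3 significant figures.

k = Gd⁴/(8D³N_a) = (79.9×10³)(11.5⁴)/(8·88.0³·8) = 32.041 N/mm
U = ½kδ² = 0.5 × 32.041 × 20.7² = 6864.7 N·mm = 6.8647 J

6.86 J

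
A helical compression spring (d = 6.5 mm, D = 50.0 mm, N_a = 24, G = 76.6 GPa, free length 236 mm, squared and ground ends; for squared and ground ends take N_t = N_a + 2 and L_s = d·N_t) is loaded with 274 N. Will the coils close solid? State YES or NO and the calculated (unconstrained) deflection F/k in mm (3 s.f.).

NO, δ = 48.1 mm

k = Gd⁴/(8D³N_a) = (76.6×10³)(6.5⁴)/(8·50.0³·24) = 5.6973 N/mm
N_t = 26; L_s = 6.5·26 = 169 mm; δ_solid = L₀ − L_s = 236 − 169 = 67 mm
δ = F/k = 274/5.6973 = 48.093 mm
δ < δ_solid → spring does not go solid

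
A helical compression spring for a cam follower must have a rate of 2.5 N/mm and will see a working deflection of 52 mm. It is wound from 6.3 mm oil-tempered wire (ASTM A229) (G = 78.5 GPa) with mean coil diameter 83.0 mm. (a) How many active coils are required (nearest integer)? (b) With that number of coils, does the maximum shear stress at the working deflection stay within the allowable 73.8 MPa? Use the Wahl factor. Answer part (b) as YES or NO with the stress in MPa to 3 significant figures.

N_a = Gd⁴/(8D³k) = (78.5×10³)(6.3⁴)/(8·83.0³·2.5) = 10.81 → N_a = 11
Actual rate k = Gd⁴/(8D³·11) = 2.4576 N/mm
Working load F = kδ = 2.4576·52 = 127.8 N
C = 83.0/6.3 = 13.1746; K_W = (4C−1)/(4C−4)+0.615/C = 1.1083
τ_max = K_W·8FD/(πd³) = 1.1083·108.02 = 119.72 MPa
τ_max > 73.8 MPa → exceeds allowable

(a) 11 coils; (b) NO, τ_max = 120 MPa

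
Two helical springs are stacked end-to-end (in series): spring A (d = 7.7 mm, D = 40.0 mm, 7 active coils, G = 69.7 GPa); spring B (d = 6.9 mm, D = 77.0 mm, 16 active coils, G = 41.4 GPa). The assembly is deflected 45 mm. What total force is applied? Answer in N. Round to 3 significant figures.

70.6 N

k_A = Gd⁴/(8D³N_a) = (69.7×10³)(7.7⁴)/(8·40.0³·7) = 68.364 N/mm
k_B = Gd⁴/(8D³N_a) = (41.4×10³)(6.9⁴)/(8·77.0³·16) = 1.6059 N/mm
Series: 1/k_eq = 1/68.364 + 1/1.6059 = 0.63734; k_eq = 1.569 N/mm
F = k_eq·δ = 1.569·45 = 70.606 N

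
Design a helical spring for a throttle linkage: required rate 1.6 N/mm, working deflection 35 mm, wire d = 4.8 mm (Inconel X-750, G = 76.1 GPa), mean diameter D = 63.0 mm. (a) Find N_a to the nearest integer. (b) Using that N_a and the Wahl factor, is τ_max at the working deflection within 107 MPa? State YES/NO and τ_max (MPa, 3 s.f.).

N_a = Gd⁴/(8D³k) = (76.1×10³)(4.8⁴)/(8·63.0³·1.6) = 12.62 → N_a = 13
Actual rate k = Gd⁴/(8D³·13) = 1.5534 N/mm
Working load F = kδ = 1.5534·35 = 54.37 N
C = 63.0/4.8 = 13.1250; K_W = (4C−1)/(4C−4)+0.615/C = 1.1087
τ_max = K_W·8FD/(πd³) = 1.1087·78.871 = 87.446 MPa
τ_max ≤ 107 MPa → acceptable

(a) 13 coils; (b) YES, τ_max = 87.4 MPa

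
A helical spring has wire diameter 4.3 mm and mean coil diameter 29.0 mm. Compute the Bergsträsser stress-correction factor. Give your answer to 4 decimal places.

1.2085

C = D/d = 29.0/4.3 = 6.7442
K_B = (4C+2)/(4C−3) = 28.977/23.977 = 1.2085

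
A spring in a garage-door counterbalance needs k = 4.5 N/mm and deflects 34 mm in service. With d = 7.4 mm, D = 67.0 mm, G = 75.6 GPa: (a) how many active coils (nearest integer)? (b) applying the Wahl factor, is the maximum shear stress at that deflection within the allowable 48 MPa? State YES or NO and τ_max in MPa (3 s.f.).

(a) 21 coils; (b) NO, τ_max = 74.6 MPa

N_a = Gd⁴/(8D³k) = (75.6×10³)(7.4⁴)/(8·67.0³·4.5) = 20.94 → N_a = 21
Actual rate k = Gd⁴/(8D³·21) = 4.4866 N/mm
Working load F = kδ = 4.4866·34 = 152.54 N
C = 67.0/7.4 = 9.0541; K_W = (4C−1)/(4C−4)+0.615/C = 1.1610
τ_max = K_W·8FD/(πd³) = 1.1610·64.226 = 74.57 MPa
τ_max > 48 MPa → exceeds allowable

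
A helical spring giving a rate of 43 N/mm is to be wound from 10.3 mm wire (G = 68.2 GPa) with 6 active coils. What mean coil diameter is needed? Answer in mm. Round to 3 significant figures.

D = (Gd⁴/(8N_a·k))^(1/3) = (68.2×10³·10.3⁴/(8·6·43))^(1/3)
  = (371898)^(1/3) = 71.9131 mm

71.9 mm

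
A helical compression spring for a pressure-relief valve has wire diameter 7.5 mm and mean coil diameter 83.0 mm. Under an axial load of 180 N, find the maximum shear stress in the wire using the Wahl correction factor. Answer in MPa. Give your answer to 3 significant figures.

Spring index C = D/d = 83.0/7.5 = 11.0667
K_W = (4C−1)/(4C−4) + 0.615/C = 43.267/40.267 + 0.0556 = 1.1301
τ₀ = 8FD/(πd³) = 8·180·83.0/(π·7.5³) = 119520/1325.4 = 90.179 MPa
τ_max = K·τ₀ = 1.1301 × 90.179 = 101.91 MPa

102 MPa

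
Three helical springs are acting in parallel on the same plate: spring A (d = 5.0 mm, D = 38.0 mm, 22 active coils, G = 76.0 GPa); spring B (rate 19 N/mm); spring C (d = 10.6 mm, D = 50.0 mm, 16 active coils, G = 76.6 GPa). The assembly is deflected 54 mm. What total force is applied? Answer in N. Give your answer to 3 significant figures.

4560 N

k_A = Gd⁴/(8D³N_a) = (76.0×10³)(5.0⁴)/(8·38.0³·22) = 4.9185 N/mm
k_C = Gd⁴/(8D³N_a) = (76.6×10³)(10.6⁴)/(8·50.0³·16) = 60.441 N/mm
Parallel: k_eq = 4.9185 + 19 + 60.441 = 84.36 N/mm
F = k_eq·δ = 84.36·54 = 4555.4 N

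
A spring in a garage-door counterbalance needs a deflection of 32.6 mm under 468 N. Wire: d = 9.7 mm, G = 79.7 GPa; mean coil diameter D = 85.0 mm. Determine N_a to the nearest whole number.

10

Required rate k = F/δ = 468/32.6 = 14.356 N/mm
N_a = Gd⁴/(8D³k) = (79.7×10³ × 9.7⁴)/(8 × 85.0³ × 14.356)
    = 7.05578e+08 / 7.05302e+07 = 10 → 10 coils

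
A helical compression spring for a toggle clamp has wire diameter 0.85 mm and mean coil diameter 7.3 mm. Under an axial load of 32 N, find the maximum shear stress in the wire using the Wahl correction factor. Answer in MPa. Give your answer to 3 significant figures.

1130 MPa

Spring index C = D/d = 7.3/0.85 = 8.5882
K_W = (4C−1)/(4C−4) + 0.615/C = 33.353/30.353 + 0.0716 = 1.1704
τ₀ = 8FD/(πd³) = 8·32·7.3/(π·0.85³) = 1868.8/1.9293 = 968.63 MPa
τ_max = K·τ₀ = 1.1704 × 968.63 = 1133.7 MPa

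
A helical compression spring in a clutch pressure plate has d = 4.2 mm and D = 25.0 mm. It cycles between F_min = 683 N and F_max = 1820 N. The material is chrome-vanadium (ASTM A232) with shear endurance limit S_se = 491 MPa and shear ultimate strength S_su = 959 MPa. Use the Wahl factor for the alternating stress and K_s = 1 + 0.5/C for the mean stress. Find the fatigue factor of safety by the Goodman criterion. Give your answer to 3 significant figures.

C = D/d = 25.0/4.2 = 5.9524; K_W = (4C−1)/(4C−4)+0.615/C = 1.2548; K_s = 1+0.5/C = 1.0840
F_a = (F_max−F_min)/2 = 568.5 N; F_m = (F_max+F_min)/2 = 1251.5 N
τ_a = K_W·8F_aD/(πd³) = 1.2548 × 488.5 = 612.95 MPa
τ_m = K_s·8F_mD/(πd³) = 1.0840 × 1075.4 = 1165.7 MPa
Goodman: 1/n_f = τ_a/S_se + τ_m/S_su = 612.95/491 + 1165.7/959 = 1.24837 + 1.21555 = 2.4639
n_f = 1/2.4639 = 0.4059

0.406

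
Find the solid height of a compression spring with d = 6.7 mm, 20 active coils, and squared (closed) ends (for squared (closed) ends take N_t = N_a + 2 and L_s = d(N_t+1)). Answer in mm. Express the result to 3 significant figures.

squared (closed) ends: N_t = N_a + 2 = 20 + 2 = 22
L_s = d·(N_t+1) = 6.7 × 23 = 154.1 mm

154 mm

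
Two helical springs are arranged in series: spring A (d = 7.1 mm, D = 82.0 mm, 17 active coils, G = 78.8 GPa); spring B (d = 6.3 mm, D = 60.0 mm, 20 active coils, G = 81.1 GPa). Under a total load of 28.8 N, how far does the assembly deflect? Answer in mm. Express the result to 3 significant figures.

18.6 mm

k_A = Gd⁴/(8D³N_a) = (78.8×10³)(7.1⁴)/(8·82.0³·17) = 2.6704 N/mm
k_B = Gd⁴/(8D³N_a) = (81.1×10³)(6.3⁴)/(8·60.0³·20) = 3.6967 N/mm
Series: 1/k_eq = 1/2.6704 + 1/3.6967 = 0.64499; k_eq = 1.5504 N/mm
δ = F/k_eq = 28.8/1.5504 = 18.576 mm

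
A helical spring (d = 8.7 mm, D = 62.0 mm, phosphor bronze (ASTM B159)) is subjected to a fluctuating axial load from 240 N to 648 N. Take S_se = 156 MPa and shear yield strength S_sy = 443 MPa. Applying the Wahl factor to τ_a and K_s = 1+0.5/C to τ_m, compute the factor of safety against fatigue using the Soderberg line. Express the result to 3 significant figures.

1.57

C = D/d = 62.0/8.7 = 7.1264; K_W = (4C−1)/(4C−4)+0.615/C = 1.2087; K_s = 1+0.5/C = 1.0702
F_a = (F_max−F_min)/2 = 204 N; F_m = (F_max+F_min)/2 = 444 N
τ_a = K_W·8F_aD/(πd³) = 1.2087 × 48.911 = 59.119 MPa
τ_m = K_s·8F_mD/(πd³) = 1.0702 × 106.45 = 113.92 MPa
Soderberg: 1/n_f = τ_a/S_se + τ_m/S_sy = 59.119/156 + 113.92/443 = 0.37897 + 0.25716 = 0.63613
n_f = 1/0.63613 = 1.572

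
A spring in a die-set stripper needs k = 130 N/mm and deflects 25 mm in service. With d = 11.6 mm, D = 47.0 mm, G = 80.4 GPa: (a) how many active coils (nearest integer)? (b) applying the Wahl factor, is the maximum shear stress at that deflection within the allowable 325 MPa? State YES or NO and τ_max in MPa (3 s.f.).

(a) 13 coils; (b) NO, τ_max = 361 MPa

N_a = Gd⁴/(8D³k) = (80.4×10³)(11.6⁴)/(8·47.0³·130) = 13.48 → N_a = 13
Actual rate k = Gd⁴/(8D³·13) = 134.82 N/mm
Working load F = kδ = 134.82·25 = 3370.6 N
C = 47.0/11.6 = 4.0517; K_W = (4C−1)/(4C−4)+0.615/C = 1.3975
τ_max = K_W·8FD/(πd³) = 1.3975·258.44 = 361.19 MPa
τ_max > 325 MPa → exceeds allowable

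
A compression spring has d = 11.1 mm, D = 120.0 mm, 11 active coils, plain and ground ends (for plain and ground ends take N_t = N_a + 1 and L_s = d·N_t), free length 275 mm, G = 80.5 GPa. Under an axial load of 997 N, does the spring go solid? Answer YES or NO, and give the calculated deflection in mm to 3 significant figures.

k = Gd⁴/(8D³N_a) = (80.5×10³)(11.1⁴)/(8·120.0³·11) = 8.0364 N/mm
N_t = 12; L_s = 11.1·12 = 133.2 mm; δ_solid = L₀ − L_s = 275 − 133.2 = 141.8 mm
δ = F/k = 997/8.0364 = 124.06 mm
δ < δ_solid → spring does not go solid

NO, δ = 124 mm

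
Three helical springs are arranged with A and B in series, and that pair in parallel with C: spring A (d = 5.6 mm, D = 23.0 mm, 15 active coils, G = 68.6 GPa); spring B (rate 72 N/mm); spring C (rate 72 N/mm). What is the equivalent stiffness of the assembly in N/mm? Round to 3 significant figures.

k_A = Gd⁴/(8D³N_a) = (68.6×10³)(5.6⁴)/(8·23.0³·15) = 46.207 N/mm
Springs A,B series: k_AB = 1/(1/46.207+1/72) = 28.145 N/mm; parallel with C: k_eq = 28.145+72 = 100.14 N/mm

100 N/mm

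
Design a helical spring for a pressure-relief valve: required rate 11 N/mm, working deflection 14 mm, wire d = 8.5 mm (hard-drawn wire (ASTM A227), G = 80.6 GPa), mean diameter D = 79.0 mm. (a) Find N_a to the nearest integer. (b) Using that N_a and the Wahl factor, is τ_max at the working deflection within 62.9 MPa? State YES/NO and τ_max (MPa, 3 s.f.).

N_a = Gd⁴/(8D³k) = (80.6×10³)(8.5⁴)/(8·79.0³·11) = 9.697 → N_a = 10
Actual rate k = Gd⁴/(8D³·10) = 10.667 N/mm
Working load F = kδ = 10.667·14 = 149.34 N
C = 79.0/8.5 = 9.2941; K_W = (4C−1)/(4C−4)+0.615/C = 1.1566
τ_max = K_W·8FD/(πd³) = 1.1566·48.919 = 56.58 MPa
τ_max ≤ 62.9 MPa → acceptable

(a) 10 coils; (b) YES, τ_max = 56.6 MPa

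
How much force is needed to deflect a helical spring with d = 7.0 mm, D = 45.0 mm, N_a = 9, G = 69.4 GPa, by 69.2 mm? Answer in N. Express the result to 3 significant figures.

k = Gd⁴/(8D³N_a) = (69.4×10³)(7.0⁴)/(8·45.0³·9) = 25.397 N/mm
F = k·δ = 25.397 × 69.2 = 1757.5 N

1760 N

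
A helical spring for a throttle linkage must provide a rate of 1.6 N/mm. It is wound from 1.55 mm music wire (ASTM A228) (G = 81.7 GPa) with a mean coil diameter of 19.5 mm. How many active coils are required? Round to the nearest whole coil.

N_a = Gd⁴/(8D³k) = (81.7×10³ × 1.55⁴)/(8 × 19.5³ × 1.6)
    = 471573 / 94910.4 = 4.969 → 5 coils

5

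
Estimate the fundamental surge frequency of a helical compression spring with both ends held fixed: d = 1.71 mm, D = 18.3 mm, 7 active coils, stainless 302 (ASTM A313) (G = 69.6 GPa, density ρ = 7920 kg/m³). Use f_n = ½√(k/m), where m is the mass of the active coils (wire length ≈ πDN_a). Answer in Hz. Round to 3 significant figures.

k = Gd⁴/(8D³N_a) = (69.6×10³)(1.71⁴)/(8·18.3³·7) = 1.734 N/mm = 1734 N/m
Wire length L = πDN_a = π·18.3·7 = 402.44 mm
m = ρ·(πd²/4)·L = 7920 × 2.2966×10⁻⁶ m² × 0.40244 m = 0.0073199 kg
f_n = ½√(k/m) = 0.5·√(1734/0.0073199) = 0.5·√(2.3689e+05) = 243.36 Hz

243 Hz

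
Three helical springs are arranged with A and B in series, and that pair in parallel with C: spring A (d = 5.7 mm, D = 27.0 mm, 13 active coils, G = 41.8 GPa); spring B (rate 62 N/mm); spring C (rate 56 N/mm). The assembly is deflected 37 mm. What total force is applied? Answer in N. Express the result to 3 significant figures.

k_A = Gd⁴/(8D³N_a) = (41.8×10³)(5.7⁴)/(8·27.0³·13) = 21.555 N/mm
Springs A,B series: k_AB = 1/(1/21.555+1/62) = 15.994 N/mm; parallel with C: k_eq = 15.994+56 = 71.994 N/mm
F = k_eq·δ = 71.994·37 = 2663.8 N

2660 N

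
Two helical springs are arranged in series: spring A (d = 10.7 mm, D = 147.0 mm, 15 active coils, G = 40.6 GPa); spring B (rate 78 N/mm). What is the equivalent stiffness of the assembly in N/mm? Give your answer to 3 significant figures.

1.37 N/mm

k_A = Gd⁴/(8D³N_a) = (40.6×10³)(10.7⁴)/(8·147.0³·15) = 1.3961 N/mm
Series: 1/k_eq = 1/1.3961 + 1/78 = 0.72908; k_eq = 1.3716 N/mm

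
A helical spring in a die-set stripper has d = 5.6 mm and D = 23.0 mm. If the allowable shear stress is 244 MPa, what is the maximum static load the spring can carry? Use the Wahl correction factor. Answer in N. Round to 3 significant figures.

526 N

C = D/d = 23.0/5.6 = 4.1071
K_W = (4C−1)/(4C−4) + 0.615/C = 15.429/12.429 + 0.1497 = 1.3911
τ_max = K·8FD/(πd³) → F_max = τ_allow·πd³/(8DK)
F_max = 244·π·5.6³/(8·23.0·1.3911) = 1.3462e+05/255.97 = 525.92 N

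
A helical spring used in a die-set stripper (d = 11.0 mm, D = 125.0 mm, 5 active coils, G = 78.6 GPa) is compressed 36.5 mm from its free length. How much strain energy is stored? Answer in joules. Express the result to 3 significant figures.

k = Gd⁴/(8D³N_a) = (78.6×10³)(11.0⁴)/(8·125.0³·5) = 14.73 N/mm
U = ½kδ² = 0.5 × 14.73 × 36.5² = 9812 N·mm = 9.812 J

9.81 J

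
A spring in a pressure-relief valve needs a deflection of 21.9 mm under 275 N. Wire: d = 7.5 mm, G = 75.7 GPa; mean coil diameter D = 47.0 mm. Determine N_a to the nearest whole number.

23

Required rate k = F/δ = 275/21.9 = 12.557 N/mm
N_a = Gd⁴/(8D³k) = (75.7×10³ × 7.5⁴)/(8 × 47.0³ × 12.557)
    = 2.3952e+08 / 1.04297e+07 = 22.97 → 23 coils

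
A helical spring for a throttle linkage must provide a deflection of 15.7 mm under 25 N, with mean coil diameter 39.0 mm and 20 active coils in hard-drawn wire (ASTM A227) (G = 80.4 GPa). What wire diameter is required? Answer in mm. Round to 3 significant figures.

3.70 mm

Required rate k = F/δ = 25/15.7 = 1.5924 N/mm
d = (8D³N_a·k / G)^(1/4) = (8·39.0³·20·1.5924 / (80.4×10³))^0.25
  = (187.97)^0.25 = 3.7028 mm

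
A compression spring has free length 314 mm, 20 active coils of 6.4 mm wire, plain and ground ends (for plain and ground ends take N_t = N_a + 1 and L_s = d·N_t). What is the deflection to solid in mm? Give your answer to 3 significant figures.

N_t = 21; L_s = 6.4·21 = 134.4 mm
δ_solid = L₀ − L_s = 314 − 134.4 = 179.6 mm

180 mm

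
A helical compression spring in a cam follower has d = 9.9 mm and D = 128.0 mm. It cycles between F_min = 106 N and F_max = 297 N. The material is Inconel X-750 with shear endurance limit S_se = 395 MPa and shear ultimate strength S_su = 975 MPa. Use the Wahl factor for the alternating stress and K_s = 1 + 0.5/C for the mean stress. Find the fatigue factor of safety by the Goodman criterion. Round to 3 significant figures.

C = D/d = 128.0/9.9 = 12.9293; K_W = (4C−1)/(4C−4)+0.615/C = 1.1104; K_s = 1+0.5/C = 1.0387
F_a = (F_max−F_min)/2 = 95.5 N; F_m = (F_max+F_min)/2 = 201.5 N
τ_a = K_W·8F_aD/(πd³) = 1.1104 × 32.081 = 35.624 MPa
τ_m = K_s·8F_mD/(πd³) = 1.0387 × 67.689 = 70.307 MPa
Goodman: 1/n_f = τ_a/S_se + τ_m/S_su = 35.624/395 + 70.307/975 = 0.09019 + 0.07211 = 0.1623
n_f = 1/0.1623 = 6.162

6.16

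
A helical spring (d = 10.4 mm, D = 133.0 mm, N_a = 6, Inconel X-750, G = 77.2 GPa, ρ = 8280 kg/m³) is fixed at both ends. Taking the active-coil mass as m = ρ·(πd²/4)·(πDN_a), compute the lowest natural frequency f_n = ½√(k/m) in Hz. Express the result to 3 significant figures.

33.7 Hz

k = Gd⁴/(8D³N_a) = (77.2×10³)(10.4⁴)/(8·133.0³·6) = 7.9975 N/mm = 7997.5 N/m
Wire length L = πDN_a = π·133.0·6 = 2507 mm
m = ρ·(πd²/4)·L = 8280 × 84.949×10⁻⁶ m² × 2.507 m = 1.7634 kg
f_n = ½√(k/m) = 0.5·√(7997.5/1.7634) = 0.5·√(4535.4) = 33.673 Hz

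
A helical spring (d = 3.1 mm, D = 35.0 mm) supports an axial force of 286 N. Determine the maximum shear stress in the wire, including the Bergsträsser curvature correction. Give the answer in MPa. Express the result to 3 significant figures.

957 MPa

Spring index C = D/d = 35.0/3.1 = 11.2903
K_B = (4C+2)/(4C−3) = 47.161/42.161 = 1.1186
τ₀ = 8FD/(πd³) = 8·286·35.0/(π·3.1³) = 80080/93.591 = 855.64 MPa
τ_max = K·τ₀ = 1.1186 × 855.64 = 957.11 MPa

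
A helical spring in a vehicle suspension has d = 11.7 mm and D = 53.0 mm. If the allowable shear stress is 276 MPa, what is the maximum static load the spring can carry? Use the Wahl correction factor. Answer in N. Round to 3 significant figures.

2430 N

C = D/d = 53.0/11.7 = 4.5299
K_W = (4C−1)/(4C−4) + 0.615/C = 17.120/14.120 + 0.1358 = 1.3482
τ_max = K·8FD/(πd³) → F_max = τ_allow·πd³/(8DK)
F_max = 276·π·11.7³/(8·53.0·1.3482) = 1.3887e+06/571.65 = 2429.3 N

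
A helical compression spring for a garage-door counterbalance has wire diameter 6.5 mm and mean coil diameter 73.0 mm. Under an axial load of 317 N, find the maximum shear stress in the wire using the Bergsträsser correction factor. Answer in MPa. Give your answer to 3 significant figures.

240 MPa

Spring index C = D/d = 73.0/6.5 = 11.2308
K_B = (4C+2)/(4C−3) = 46.923/41.923 = 1.1193
τ₀ = 8FD/(πd³) = 8·317·73.0/(π·6.5³) = 185128/862.76 = 214.58 MPa
τ_max = K·τ₀ = 1.1193 × 214.58 = 240.17 MPa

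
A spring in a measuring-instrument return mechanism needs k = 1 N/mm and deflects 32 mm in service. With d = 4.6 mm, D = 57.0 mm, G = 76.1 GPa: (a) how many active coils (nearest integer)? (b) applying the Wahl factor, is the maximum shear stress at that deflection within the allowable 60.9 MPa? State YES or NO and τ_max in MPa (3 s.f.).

(a) 23 coils; (b) YES, τ_max = 53.2 MPa

N_a = Gd⁴/(8D³k) = (76.1×10³)(4.6⁴)/(8·57.0³·1) = 23 → N_a = 23
Actual rate k = Gd⁴/(8D³·23) = 0.99994 N/mm
Working load F = kδ = 0.99994·32 = 31.998 N
C = 57.0/4.6 = 12.3913; K_W = (4C−1)/(4C−4)+0.615/C = 1.1155
τ_max = K_W·8FD/(πd³) = 1.1155·47.716 = 53.226 MPa
τ_max ≤ 60.9 MPa → acceptable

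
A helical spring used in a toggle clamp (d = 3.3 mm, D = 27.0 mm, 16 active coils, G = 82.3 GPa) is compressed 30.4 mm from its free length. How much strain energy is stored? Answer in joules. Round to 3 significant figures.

k = Gd⁴/(8D³N_a) = (82.3×10³)(3.3⁴)/(8·27.0³·16) = 3.874 N/mm
U = ½kδ² = 0.5 × 3.874 × 30.4² = 1790.1 N·mm = 1.7901 J

1.79 J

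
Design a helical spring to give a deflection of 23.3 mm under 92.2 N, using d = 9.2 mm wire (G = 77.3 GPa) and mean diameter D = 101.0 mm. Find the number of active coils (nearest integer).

17

Required rate k = F/δ = 92.2/23.3 = 3.9571 N/mm
N_a = Gd⁴/(8D³k) = (77.3×10³ × 9.2⁴)/(8 × 101.0³ × 3.9571)
    = 5.53772e+08 / 3.26159e+07 = 16.98 → 17 coils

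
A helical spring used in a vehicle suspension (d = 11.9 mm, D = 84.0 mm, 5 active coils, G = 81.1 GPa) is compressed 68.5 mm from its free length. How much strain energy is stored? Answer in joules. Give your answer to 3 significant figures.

161 J

k = Gd⁴/(8D³N_a) = (81.1×10³)(11.9⁴)/(8·84.0³·5) = 68.598 N/mm
U = ½kδ² = 0.5 × 68.598 × 68.5² = 1.6094e+05 N·mm = 160.94 J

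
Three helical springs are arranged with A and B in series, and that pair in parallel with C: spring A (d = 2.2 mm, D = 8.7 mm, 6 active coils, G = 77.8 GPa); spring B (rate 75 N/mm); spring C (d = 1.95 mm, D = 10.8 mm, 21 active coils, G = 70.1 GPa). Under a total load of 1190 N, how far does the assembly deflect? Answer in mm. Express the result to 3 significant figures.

31.8 mm

k_A = Gd⁴/(8D³N_a) = (77.8×10³)(2.2⁴)/(8·8.7³·6) = 57.66 N/mm
k_C = Gd⁴/(8D³N_a) = (70.1×10³)(1.95⁴)/(8·10.8³·21) = 4.7893 N/mm
Springs A,B series: k_AB = 1/(1/57.66+1/75) = 32.598 N/mm; parallel with C: k_eq = 32.598+4.7893 = 37.388 N/mm
δ = F/k_eq = 1190/37.388 = 31.829 mm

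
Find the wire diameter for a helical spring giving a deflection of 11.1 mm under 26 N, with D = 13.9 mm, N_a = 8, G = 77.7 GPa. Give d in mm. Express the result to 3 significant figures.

Required rate k = F/δ = 26/11.1 = 2.3423 N/mm
d = (8D³N_a·k / G)^(1/4) = (8·13.9³·8·2.3423 / (77.7×10³))^0.25
  = (5.1815)^0.25 = 1.5087 mm

1.51 mm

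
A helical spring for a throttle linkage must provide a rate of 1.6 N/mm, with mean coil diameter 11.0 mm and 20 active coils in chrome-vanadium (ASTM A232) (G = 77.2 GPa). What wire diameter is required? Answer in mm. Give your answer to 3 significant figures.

d = (8D³N_a·k / G)^(1/4) = (8·11.0³·20·1.6 / (77.2×10³))^0.25
  = (4.4137)^0.25 = 1.4494 mm

1.45 mm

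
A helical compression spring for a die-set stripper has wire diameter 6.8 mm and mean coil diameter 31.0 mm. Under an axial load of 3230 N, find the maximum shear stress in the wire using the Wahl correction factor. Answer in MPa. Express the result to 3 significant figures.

Spring index C = D/d = 31.0/6.8 = 4.5588
K_W = (4C−1)/(4C−4) + 0.615/C = 17.235/14.235 + 0.1349 = 1.3456
τ₀ = 8FD/(πd³) = 8·3230·31.0/(π·6.8³) = 801040/987.82 = 810.92 MPa
τ_max = K·τ₀ = 1.3456 × 810.92 = 1091.2 MPa

1090 MPa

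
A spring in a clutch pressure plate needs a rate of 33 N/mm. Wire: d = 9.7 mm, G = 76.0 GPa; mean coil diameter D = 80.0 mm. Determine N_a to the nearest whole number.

N_a = Gd⁴/(8D³k) = (76.0×10³ × 9.7⁴)/(8 × 80.0³ × 33)
    = 6.72823e+08 / 1.35168e+08 = 4.978 → 5 coils

5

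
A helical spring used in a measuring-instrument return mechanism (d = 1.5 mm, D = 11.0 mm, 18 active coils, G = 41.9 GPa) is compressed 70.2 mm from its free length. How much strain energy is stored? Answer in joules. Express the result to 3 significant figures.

k = Gd⁴/(8D³N_a) = (41.9×10³)(1.5⁴)/(8·11.0³·18) = 1.1067 N/mm
U = ½kδ² = 0.5 × 1.1067 × 70.2² = 2727 N·mm = 2.727 J

2.73 J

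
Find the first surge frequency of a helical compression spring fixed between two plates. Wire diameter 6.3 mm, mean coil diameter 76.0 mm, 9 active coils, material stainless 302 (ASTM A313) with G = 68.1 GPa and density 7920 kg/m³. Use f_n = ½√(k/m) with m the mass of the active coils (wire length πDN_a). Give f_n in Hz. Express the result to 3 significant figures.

k = Gd⁴/(8D³N_a) = (68.1×10³)(6.3⁴)/(8·76.0³·9) = 3.3942 N/mm = 3394.2 N/m
Wire length L = πDN_a = π·76.0·9 = 2148.8 mm
m = ρ·(πd²/4)·L = 7920 × 31.172×10⁻⁶ m² × 2.1488 m = 0.53052 kg
f_n = ½√(k/m) = 0.5·√(3394.2/0.53052) = 0.5·√(6397.8) = 39.993 Hz

40.0 Hz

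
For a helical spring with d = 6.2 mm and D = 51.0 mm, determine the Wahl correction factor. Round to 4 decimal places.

C = D/d = 51.0/6.2 = 8.2258
K_W = (4C−1)/(4C−4) + 0.615/C = 31.903/28.903 + 0.0748 = 1.1786

1.1786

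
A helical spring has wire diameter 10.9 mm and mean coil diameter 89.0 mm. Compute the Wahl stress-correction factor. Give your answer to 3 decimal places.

C = D/d = 89.0/10.9 = 8.1651
K_W = (4C−1)/(4C−4) + 0.615/C = 31.661/28.661 + 0.0753 = 1.1800

1.180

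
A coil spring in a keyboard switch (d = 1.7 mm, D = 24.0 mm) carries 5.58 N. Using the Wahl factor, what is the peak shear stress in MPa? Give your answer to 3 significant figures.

76.4 MPa

Spring index C = D/d = 24.0/1.7 = 14.1176
K_W = (4C−1)/(4C−4) + 0.615/C = 55.471/52.471 + 0.0436 = 1.1007
τ₀ = 8FD/(πd³) = 8·5.58·24.0/(π·1.7³) = 1071.36/15.435 = 69.413 MPa
τ_max = K·τ₀ = 1.1007 × 69.413 = 76.405 MPa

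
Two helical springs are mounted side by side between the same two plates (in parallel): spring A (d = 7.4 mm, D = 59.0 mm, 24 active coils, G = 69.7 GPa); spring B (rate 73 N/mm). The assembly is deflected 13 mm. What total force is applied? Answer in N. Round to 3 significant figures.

1020 N

k_A = Gd⁴/(8D³N_a) = (69.7×10³)(7.4⁴)/(8·59.0³·24) = 5.3003 N/mm
Parallel: k_eq = 5.3003 + 73 = 78.3 N/mm
F = k_eq·δ = 78.3·13 = 1017.9 N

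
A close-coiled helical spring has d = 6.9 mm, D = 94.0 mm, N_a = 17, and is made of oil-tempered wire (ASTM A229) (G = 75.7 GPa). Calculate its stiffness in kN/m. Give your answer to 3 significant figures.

k = Gd⁴/(8D³N_a) = (75.7×10³ × 6.9⁴) / (8 × 94.0³ × 17)
  = 1.7159e+08 / 1.12959e+08 = 1.519 N/mm

1.52 kN/m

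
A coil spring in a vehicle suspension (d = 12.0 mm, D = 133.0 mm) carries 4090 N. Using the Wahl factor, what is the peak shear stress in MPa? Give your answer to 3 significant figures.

Spring index C = D/d = 133.0/12.0 = 11.0833
K_W = (4C−1)/(4C−4) + 0.615/C = 43.333/40.333 + 0.0555 = 1.1299
τ₀ = 8FD/(πd³) = 8·4090·133.0/(π·12.0³) = 4.35176e+06/5428.7 = 801.63 MPa
τ_max = K·τ₀ = 1.1299 × 801.63 = 905.73 MPa

906 MPa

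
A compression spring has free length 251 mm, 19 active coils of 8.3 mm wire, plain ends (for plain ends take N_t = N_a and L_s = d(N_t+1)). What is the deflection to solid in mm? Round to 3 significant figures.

85.0 mm

N_t = 19; L_s = 8.3·20 = 166 mm
δ_solid = L₀ − L_s = 251 − 166 = 85 mm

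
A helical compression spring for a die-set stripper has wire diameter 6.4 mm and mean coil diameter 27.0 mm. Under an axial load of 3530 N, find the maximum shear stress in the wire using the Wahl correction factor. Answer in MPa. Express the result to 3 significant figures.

Spring index C = D/d = 27.0/6.4 = 4.2188
K_W = (4C−1)/(4C−4) + 0.615/C = 15.875/12.875 + 0.1458 = 1.3788
τ₀ = 8FD/(πd³) = 8·3530·27.0/(π·6.4³) = 762480/823.55 = 925.85 MPa
τ_max = K·τ₀ = 1.3788 × 925.85 = 1276.5 MPa

1280 MPa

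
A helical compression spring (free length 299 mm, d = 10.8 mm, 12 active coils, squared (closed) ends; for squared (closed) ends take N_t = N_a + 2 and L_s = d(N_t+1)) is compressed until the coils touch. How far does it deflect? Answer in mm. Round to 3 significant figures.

137 mm

N_t = 14; L_s = 10.8·15 = 162 mm
δ_solid = L₀ − L_s = 299 − 162 = 137 mm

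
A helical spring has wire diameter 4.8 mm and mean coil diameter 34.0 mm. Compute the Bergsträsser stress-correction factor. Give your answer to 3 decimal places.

C = D/d = 34.0/4.8 = 7.0833
K_B = (4C+2)/(4C−3) = 30.333/25.333 = 1.1974

1.197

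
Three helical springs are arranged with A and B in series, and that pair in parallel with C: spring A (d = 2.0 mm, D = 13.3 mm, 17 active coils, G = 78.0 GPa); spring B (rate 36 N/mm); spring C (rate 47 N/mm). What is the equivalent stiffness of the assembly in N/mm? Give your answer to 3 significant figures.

k_A = Gd⁴/(8D³N_a) = (78.0×10³)(2.0⁴)/(8·13.3³·17) = 3.9005 N/mm
Springs A,B series: k_AB = 1/(1/3.9005+1/36) = 3.5192 N/mm; parallel with C: k_eq = 3.5192+47 = 50.519 N/mm

50.5 N/mm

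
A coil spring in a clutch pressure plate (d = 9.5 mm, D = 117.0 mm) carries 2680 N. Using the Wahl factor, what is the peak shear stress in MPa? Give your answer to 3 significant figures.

Spring index C = D/d = 117.0/9.5 = 12.3158
K_W = (4C−1)/(4C−4) + 0.615/C = 48.263/45.263 + 0.0499 = 1.1162
τ₀ = 8FD/(πd³) = 8·2680·117.0/(π·9.5³) = 2.50848e+06/2693.5 = 931.3 MPa
τ_max = K·τ₀ = 1.1162 × 931.3 = 1039.5 MPa

1040 MPa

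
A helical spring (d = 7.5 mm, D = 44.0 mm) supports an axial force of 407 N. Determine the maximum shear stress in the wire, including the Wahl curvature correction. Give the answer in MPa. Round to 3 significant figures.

136 MPa

Spring index C = D/d = 44.0/7.5 = 5.8667
K_W = (4C−1)/(4C−4) + 0.615/C = 22.467/19.467 + 0.1048 = 1.2589
τ₀ = 8FD/(πd³) = 8·407·44.0/(π·7.5³) = 143264/1325.4 = 108.09 MPa
τ_max = K·τ₀ = 1.2589 × 108.09 = 136.08 MPa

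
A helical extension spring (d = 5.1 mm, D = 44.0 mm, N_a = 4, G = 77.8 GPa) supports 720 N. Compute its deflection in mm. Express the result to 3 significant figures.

37.3 mm

k = Gd⁴/(8D³N_a) = (77.8×10³)(5.1⁴)/(8·44.0³·4) = 19.309 N/mm
δ = F/k = 720 / 19.309 = 37.289 mm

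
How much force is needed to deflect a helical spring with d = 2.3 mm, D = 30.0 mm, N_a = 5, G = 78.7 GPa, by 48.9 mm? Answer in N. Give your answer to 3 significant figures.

99.7 N

k = Gd⁴/(8D³N_a) = (78.7×10³)(2.3⁴)/(8·30.0³·5) = 2.0392 N/mm
F = k·δ = 2.0392 × 48.9 = 99.717 N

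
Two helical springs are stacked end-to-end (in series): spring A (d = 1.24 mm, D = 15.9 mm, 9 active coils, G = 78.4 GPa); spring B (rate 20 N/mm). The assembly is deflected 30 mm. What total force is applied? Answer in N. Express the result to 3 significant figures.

k_A = Gd⁴/(8D³N_a) = (78.4×10³)(1.24⁴)/(8·15.9³·9) = 0.64044 N/mm
Series: 1/k_eq = 1/0.64044 + 1/20 = 1.6114; k_eq = 0.62057 N/mm
F = k_eq·δ = 0.62057·30 = 18.617 N

18.6 N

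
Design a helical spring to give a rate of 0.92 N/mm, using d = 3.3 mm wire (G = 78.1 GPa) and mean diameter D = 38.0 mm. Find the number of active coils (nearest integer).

N_a = Gd⁴/(8D³k) = (78.1×10³ × 3.3⁴)/(8 × 38.0³ × 0.92)
    = 9.26204e+06 / 403858 = 22.93 → 23 coils

23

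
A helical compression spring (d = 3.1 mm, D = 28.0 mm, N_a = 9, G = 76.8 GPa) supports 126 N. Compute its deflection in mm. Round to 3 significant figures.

28.1 mm

k = Gd⁴/(8D³N_a) = (76.8×10³)(3.1⁴)/(8·28.0³·9) = 4.4875 N/mm
δ = F/k = 126 / 4.4875 = 28.078 mm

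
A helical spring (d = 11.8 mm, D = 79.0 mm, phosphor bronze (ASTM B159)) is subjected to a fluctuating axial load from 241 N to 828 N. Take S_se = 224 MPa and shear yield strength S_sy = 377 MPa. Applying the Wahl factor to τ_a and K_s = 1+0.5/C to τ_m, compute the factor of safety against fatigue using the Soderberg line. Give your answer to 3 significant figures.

C = D/d = 79.0/11.8 = 6.6949; K_W = (4C−1)/(4C−4)+0.615/C = 1.2236; K_s = 1+0.5/C = 1.0747
F_a = (F_max−F_min)/2 = 293.5 N; F_m = (F_max+F_min)/2 = 534.5 N
τ_a = K_W·8F_aD/(πd³) = 1.2236 × 35.936 = 43.97 MPa
τ_m = K_s·8F_mD/(πd³) = 1.0747 × 65.444 = 70.331 MPa
Soderberg: 1/n_f = τ_a/S_se + τ_m/S_sy = 43.97/224 + 70.331/377 = 0.19629 + 0.18656 = 0.38285
n_f = 1/0.38285 = 2.612

2.61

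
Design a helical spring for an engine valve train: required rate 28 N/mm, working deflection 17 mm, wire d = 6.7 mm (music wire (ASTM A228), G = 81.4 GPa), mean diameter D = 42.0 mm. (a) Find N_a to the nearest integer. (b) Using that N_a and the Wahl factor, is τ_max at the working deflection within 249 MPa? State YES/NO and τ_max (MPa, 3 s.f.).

N_a = Gd⁴/(8D³k) = (81.4×10³)(6.7⁴)/(8·42.0³·28) = 9.884 → N_a = 10
Actual rate k = Gd⁴/(8D³·10) = 27.675 N/mm
Working load F = kδ = 27.675·17 = 470.47 N
C = 42.0/6.7 = 6.2687; K_W = (4C−1)/(4C−4)+0.615/C = 1.2405
τ_max = K_W·8FD/(πd³) = 1.2405·167.3 = 207.53 MPa
τ_max ≤ 249 MPa → acceptable

(a) 10 coils; (b) YES, τ_max = 208 MPa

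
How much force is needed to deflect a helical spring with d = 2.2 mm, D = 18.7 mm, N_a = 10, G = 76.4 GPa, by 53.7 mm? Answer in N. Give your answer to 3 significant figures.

184 N

k = Gd⁴/(8D³N_a) = (76.4×10³)(2.2⁴)/(8·18.7³·10) = 3.4211 N/mm
F = k·δ = 3.4211 × 53.7 = 183.71 N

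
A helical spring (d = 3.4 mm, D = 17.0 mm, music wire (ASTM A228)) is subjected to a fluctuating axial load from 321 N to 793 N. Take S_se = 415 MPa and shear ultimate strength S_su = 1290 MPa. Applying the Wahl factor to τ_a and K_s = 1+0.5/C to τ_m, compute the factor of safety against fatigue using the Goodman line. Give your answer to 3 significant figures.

0.744

C = D/d = 17.0/3.4 = 5.0000; K_W = (4C−1)/(4C−4)+0.615/C = 1.3105; K_s = 1+0.5/C = 1.1000
F_a = (F_max−F_min)/2 = 236 N; F_m = (F_max+F_min)/2 = 557 N
τ_a = K_W·8F_aD/(πd³) = 1.3105 × 259.93 = 340.64 MPa
τ_m = K_s·8F_mD/(πd³) = 1.1000 × 613.49 = 674.84 MPa
Goodman: 1/n_f = τ_a/S_se + τ_m/S_su = 340.64/415 + 674.84/1290 = 0.82083 + 0.52313 = 1.344
n_f = 1/1.344 = 0.7441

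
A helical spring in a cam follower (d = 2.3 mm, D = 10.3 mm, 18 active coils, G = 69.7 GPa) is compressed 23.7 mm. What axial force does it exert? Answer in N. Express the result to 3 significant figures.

k = Gd⁴/(8D³N_a) = (69.7×10³)(2.3⁴)/(8·10.3³·18) = 12.396 N/mm
F = k·δ = 12.396 × 23.7 = 293.78 N

294 N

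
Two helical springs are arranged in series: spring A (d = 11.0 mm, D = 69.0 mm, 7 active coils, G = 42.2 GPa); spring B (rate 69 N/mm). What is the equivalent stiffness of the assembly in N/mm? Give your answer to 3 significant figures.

22.6 N/mm

k_A = Gd⁴/(8D³N_a) = (42.2×10³)(11.0⁴)/(8·69.0³·7) = 33.585 N/mm
Series: 1/k_eq = 1/33.585 + 1/69 = 0.044268; k_eq = 22.59 N/mm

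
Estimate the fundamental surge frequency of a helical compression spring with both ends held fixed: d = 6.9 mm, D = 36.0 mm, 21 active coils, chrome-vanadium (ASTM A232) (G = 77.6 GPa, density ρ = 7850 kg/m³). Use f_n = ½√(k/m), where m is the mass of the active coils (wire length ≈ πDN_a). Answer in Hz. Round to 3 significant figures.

89.7 Hz

k = Gd⁴/(8D³N_a) = (77.6×10³)(6.9⁴)/(8·36.0³·21) = 22.441 N/mm = 22441 N/m
Wire length L = πDN_a = π·36.0·21 = 2375 mm
m = ρ·(πd²/4)·L = 7850 × 37.393×10⁻⁶ m² × 2.375 m = 0.69716 kg
f_n = ½√(k/m) = 0.5·√(22441/0.69716) = 0.5·√(32189) = 89.707 Hz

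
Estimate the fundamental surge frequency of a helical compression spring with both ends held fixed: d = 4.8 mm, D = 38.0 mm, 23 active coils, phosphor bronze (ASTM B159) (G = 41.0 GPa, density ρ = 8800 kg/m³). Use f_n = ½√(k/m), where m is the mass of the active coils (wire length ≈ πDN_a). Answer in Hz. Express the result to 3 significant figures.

k = Gd⁴/(8D³N_a) = (41.0×10³)(4.8⁴)/(8·38.0³·23) = 2.1557 N/mm = 2155.7 N/m
Wire length L = πDN_a = π·38.0·23 = 2745.8 mm
m = ρ·(πd²/4)·L = 8800 × 18.096×10⁻⁶ m² × 2.7458 m = 0.43724 kg
f_n = ½√(k/m) = 0.5·√(2155.7/0.43724) = 0.5·√(4930.2) = 35.108 Hz

35.1 Hz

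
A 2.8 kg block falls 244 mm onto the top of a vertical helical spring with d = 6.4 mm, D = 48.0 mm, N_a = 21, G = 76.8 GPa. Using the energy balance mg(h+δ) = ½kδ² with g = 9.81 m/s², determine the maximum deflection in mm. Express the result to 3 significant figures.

k = Gd⁴/(8D³N_a) = (76.8×10³)(6.4⁴)/(8·48.0³·21) = 6.935 N/mm
W = mg = 2.8 × 9.81 = 27.468 N
½kδ² − Wδ − Wh = 0 → δ = (W + √(W² + 2kWh))/k
δ = (27.468 + √(754.49 + 92959.8))/6.935 = (27.468 + 306.13)/6.935 = 48.103 mm

48.1 mm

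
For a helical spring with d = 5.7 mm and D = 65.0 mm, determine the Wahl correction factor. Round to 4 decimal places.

C = D/d = 65.0/5.7 = 11.4035
K_W = (4C−1)/(4C−4) + 0.615/C = 44.614/41.614 + 0.0539 = 1.1260

1.1260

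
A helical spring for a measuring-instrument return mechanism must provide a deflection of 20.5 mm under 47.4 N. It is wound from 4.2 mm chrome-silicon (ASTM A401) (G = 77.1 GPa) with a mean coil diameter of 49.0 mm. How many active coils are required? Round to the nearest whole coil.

11

Required rate k = F/δ = 47.4/20.5 = 2.3122 N/mm
N_a = Gd⁴/(8D³k) = (77.1×10³ × 4.2⁴)/(8 × 49.0³ × 2.3122)
    = 2.39912e+07 / 2.17622e+06 = 11.02 → 11 coils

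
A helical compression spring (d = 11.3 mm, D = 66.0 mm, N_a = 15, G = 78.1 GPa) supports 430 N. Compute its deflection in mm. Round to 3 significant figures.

11.6 mm

k = Gd⁴/(8D³N_a) = (78.1×10³)(11.3⁴)/(8·66.0³·15) = 36.911 N/mm
δ = F/k = 430 / 36.911 = 11.65 mm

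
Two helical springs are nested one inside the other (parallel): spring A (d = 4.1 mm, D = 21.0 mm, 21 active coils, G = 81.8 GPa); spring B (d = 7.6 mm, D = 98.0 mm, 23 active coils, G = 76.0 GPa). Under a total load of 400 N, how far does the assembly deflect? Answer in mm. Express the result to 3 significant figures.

24.5 mm

k_A = Gd⁴/(8D³N_a) = (81.8×10³)(4.1⁴)/(8·21.0³·21) = 14.857 N/mm
k_B = Gd⁴/(8D³N_a) = (76.0×10³)(7.6⁴)/(8·98.0³·23) = 1.4641 N/mm
Parallel: k_eq = 14.857 + 1.4641 = 16.321 N/mm
δ = F/k_eq = 400/16.321 = 24.509 mm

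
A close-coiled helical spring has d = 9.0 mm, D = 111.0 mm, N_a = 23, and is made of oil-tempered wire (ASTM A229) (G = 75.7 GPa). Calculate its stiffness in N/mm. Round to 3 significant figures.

k = Gd⁴/(8D³N_a) = (75.7×10³ × 9.0⁴) / (8 × 111.0³ × 23)
  = 4.96668e+08 / 2.51644e+08 = 1.9737 N/mm

1.97 N/mm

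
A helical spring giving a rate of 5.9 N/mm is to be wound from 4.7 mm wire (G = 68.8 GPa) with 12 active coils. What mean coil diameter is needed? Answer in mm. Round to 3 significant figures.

D = (Gd⁴/(8N_a·k))^(1/3) = (68.8×10³·4.7⁴/(8·12·5.9))^(1/3)
  = (59273)^(1/3) = 38.9899 mm

39.0 mm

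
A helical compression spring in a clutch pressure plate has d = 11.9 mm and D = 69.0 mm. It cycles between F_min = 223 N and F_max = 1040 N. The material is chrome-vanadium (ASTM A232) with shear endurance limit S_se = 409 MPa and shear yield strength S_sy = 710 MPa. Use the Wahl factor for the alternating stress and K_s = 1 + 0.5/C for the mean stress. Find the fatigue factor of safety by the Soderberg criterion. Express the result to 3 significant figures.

4.31

C = D/d = 69.0/11.9 = 5.7983; K_W = (4C−1)/(4C−4)+0.615/C = 1.2624; K_s = 1+0.5/C = 1.0862
F_a = (F_max−F_min)/2 = 408.5 N; F_m = (F_max+F_min)/2 = 631.5 N
τ_a = K_W·8F_aD/(πd³) = 1.2624 × 42.593 = 53.768 MPa
τ_m = K_s·8F_mD/(πd³) = 1.0862 × 65.845 = 71.523 MPa
Soderberg: 1/n_f = τ_a/S_se + τ_m/S_sy = 53.768/409 + 71.523/710 = 0.13146 + 0.10074 = 0.2322
n_f = 1/0.2322 = 4.307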